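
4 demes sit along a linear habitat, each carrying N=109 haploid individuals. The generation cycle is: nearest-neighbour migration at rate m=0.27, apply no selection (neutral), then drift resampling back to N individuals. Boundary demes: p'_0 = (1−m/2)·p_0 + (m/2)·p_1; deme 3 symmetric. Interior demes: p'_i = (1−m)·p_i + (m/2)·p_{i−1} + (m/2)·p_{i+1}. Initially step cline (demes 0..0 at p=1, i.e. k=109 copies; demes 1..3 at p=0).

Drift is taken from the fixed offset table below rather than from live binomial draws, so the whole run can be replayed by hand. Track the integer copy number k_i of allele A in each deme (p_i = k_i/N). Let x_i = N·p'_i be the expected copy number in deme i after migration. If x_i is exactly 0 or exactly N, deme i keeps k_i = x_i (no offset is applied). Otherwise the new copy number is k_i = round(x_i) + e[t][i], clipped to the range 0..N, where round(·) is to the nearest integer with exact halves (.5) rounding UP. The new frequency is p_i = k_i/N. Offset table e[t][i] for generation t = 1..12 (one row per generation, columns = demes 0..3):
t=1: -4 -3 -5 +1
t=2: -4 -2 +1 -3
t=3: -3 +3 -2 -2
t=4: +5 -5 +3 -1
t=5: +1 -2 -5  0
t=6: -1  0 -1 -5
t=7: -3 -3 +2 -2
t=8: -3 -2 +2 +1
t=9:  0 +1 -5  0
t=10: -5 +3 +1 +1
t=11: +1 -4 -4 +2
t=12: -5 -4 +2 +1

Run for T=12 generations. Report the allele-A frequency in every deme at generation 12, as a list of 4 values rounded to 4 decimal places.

[0.2385, 0.1560, 0.1101, 0.0826]

t=0: k=[109 0 0 0]
t=1: x=[94.2850 14.7150 0.0000 0.0000] k=[90 12 0 0]
t=2: x=[79.4700 20.9100 1.6200 0.0000] k=[75 19 3 0]
t=3: x=[67.4400 24.4000 4.7550 0.4050] k=[64 27 3 0]
t=4: x=[59.0050 28.7550 5.8350 0.4050] k=[64 24 9 0]
t=5: x=[58.6000 27.3750 9.8100 1.2150] k=[60 25 5 1]
t=6: x=[55.2750 27.0250 7.1600 1.5400] k=[54 27 6 0]
t=7: x=[50.3550 27.8100 8.0250 0.8100] k=[47 25 10 0]
t=8: x=[44.0300 25.9450 10.6750 1.3500] k=[41 24 13 2]
t=9: x=[38.7050 24.8100 13.0000 3.4850] k=[39 26 8 3]
t=10: x=[37.2450 25.3250 9.7550 3.6750] k=[32 28 11 5]
t=11: x=[31.4600 26.2450 12.4850 5.8100] k=[32 22 8 8]
t=12: x=[30.6500 21.4600 9.8900 8.0000] k=[26 17 12 9]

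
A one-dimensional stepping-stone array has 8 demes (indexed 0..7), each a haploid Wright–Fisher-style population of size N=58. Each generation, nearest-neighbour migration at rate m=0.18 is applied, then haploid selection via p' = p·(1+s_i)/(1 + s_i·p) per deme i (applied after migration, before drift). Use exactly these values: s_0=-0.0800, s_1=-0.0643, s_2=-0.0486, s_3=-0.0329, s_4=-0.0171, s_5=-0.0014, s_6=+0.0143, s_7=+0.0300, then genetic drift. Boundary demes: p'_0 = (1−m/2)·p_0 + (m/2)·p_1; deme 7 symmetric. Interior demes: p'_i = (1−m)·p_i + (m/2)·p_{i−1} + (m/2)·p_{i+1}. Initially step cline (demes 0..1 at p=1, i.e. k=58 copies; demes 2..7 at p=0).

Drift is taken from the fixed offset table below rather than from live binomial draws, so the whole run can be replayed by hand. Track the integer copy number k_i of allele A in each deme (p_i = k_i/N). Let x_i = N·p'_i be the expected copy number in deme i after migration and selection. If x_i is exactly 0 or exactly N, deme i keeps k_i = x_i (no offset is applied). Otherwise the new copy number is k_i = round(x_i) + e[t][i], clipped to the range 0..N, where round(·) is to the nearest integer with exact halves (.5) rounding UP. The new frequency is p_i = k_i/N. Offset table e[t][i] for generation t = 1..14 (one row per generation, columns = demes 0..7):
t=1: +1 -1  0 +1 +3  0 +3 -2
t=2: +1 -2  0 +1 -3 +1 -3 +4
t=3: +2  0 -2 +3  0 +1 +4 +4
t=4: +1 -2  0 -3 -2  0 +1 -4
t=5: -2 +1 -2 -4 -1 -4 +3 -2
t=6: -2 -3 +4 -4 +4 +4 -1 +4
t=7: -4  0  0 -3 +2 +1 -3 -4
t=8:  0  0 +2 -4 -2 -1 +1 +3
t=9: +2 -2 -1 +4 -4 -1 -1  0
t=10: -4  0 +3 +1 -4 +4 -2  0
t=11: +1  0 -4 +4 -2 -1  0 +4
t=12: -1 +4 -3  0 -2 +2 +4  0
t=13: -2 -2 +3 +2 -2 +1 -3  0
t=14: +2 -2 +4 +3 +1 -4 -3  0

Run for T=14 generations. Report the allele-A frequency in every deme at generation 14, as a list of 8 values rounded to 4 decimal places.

[0.4828, 0.3448, 0.2931, 0.2069, 0.0345, 0.0000, 0.0000, 0.0000]

t=0: k=[58 58 0 0 0 0 0 0]
t=1: x=[58.0000 52.4556 4.9881 0.0000 0.0000 0.0000 0.0000 0.0000] k=[58 51 5 0 0 0 0 0]
t=2: x=[57.3159 46.9059 8.3283 0.4353 0.0000 0.0000 0.0000 0.0000] k=[58 45 8 1 0 0 0 0]
t=3: x=[56.7305 42.0841 10.2721 1.4906 0.0885 0.0000 0.0000 0.0000] k=[58 42 8 4 0 0 0 0]
t=4: x=[56.4382 39.5543 10.2721 3.8772 0.3539 0.0000 0.0000 0.0000] k=[57 38 10 1 0 0 0 0]
t=5: x=[55.0663 36.2951 11.2513 1.6650 0.0885 0.0000 0.0000 0.0000] k=[53 37 9 0 0 0 0 0]
t=6: x=[51.0669 35.0043 10.2818 0.7837 0.0000 0.0000 0.0000 0.0000] k=[49 32 14 0 0 0 0 0]
t=7: x=[46.7322 30.9532 13.8285 1.2194 0.0000 0.0000 0.0000 0.0000] k=[43 31 14 0 0 0 0 0]
t=8: x=[40.9332 29.5877 13.7408 1.2194 0.0000 0.0000 0.0000 0.0000] k=[41 30 16 0 0 0 0 0]
t=9: x=[38.9592 28.7665 15.2533 1.3938 0.0000 0.0000 0.0000 0.0000] k=[41 27 14 5 0 0 0 0]
t=10: x=[38.6811 26.1330 13.8285 5.1995 0.4424 0.0000 0.0000 0.0000] k=[35 26 17 6 0 0 0 0]
t=11: x=[33.0116 25.0503 16.2313 6.2607 0.5309 0.0000 0.0000 0.0000] k=[34 25 12 10 0 0 0 0]
t=12: x=[31.9997 23.7031 12.4947 9.0222 0.8848 0.0000 0.0000 0.0000] k=[31 28 9 9 0 0 0 0]
t=13: x=[29.5230 25.6062 10.2818 7.9575 0.7963 0.0000 0.0000 0.0000] k=[28 24 13 10 0 0 0 0]
t=14: x=[26.4367 22.4489 13.2050 9.1101 0.8848 0.0000 0.0000 0.0000] k=[28 20 17 12 2 0 0 0]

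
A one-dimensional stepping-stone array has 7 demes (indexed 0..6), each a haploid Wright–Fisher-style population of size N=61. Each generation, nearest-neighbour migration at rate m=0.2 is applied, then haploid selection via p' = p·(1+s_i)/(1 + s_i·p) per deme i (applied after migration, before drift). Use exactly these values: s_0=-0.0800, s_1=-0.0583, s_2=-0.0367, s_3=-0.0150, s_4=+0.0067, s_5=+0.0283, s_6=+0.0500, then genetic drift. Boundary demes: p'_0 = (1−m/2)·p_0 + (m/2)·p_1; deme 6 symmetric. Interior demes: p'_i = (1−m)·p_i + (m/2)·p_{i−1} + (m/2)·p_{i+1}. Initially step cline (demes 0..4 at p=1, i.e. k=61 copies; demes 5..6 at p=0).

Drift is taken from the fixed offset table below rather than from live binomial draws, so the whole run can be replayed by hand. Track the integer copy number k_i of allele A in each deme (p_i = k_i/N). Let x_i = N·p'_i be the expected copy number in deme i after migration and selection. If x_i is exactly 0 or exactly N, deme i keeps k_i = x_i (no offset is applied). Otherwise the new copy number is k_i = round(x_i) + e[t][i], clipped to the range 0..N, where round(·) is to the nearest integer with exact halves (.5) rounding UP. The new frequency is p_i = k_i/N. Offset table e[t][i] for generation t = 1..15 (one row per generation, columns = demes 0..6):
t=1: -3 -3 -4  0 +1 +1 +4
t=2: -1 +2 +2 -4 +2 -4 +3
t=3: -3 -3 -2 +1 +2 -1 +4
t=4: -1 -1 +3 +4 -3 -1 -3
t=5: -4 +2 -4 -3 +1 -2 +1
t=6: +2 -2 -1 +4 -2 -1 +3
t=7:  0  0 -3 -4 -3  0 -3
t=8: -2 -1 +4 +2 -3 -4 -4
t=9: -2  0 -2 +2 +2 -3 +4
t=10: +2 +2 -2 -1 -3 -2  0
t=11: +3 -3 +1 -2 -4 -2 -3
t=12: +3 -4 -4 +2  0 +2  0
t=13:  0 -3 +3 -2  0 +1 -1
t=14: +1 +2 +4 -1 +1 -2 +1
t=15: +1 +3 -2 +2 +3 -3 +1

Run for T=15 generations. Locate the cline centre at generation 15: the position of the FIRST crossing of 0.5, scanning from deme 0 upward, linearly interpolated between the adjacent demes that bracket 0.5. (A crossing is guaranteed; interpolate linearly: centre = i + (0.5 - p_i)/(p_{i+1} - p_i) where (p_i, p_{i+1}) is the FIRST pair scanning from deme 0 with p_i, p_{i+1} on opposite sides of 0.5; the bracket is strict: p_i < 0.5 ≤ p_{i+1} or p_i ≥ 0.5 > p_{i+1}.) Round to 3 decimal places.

t=0: k=[61 61 61 61 61 0 0]
t=1: x=[61.0000 61.0000 61.0000 61.0000 54.9366 6.2549 0.0000] k=[61 61 61 61 56 7 0]
t=2: x=[61.0000 61.0000 61.0000 60.4924 51.6530 11.4574 0.7346] k=[61 61 61 56 54 7 4]
t=3: x=[61.0000 61.0000 60.4811 56.2340 49.5622 11.6609 4.4991] k=[61 61 58 57 52 11 8]
t=4: x=[61.0000 60.6815 58.0984 56.5379 48.4666 15.1151 8.6561] k=[61 60 61 61 45 14 6]
t=5: x=[60.8913 60.1512 60.8962 59.3763 43.5832 16.6355 7.1004] k=[57 61 57 56 45 15 8]
t=6: x=[57.1069 60.1512 57.1679 54.9177 43.1843 17.6479 9.0703] k=[59 58 56 59 41 17 12]
t=7: x=[58.7242 57.7184 56.3417 56.8418 40.4910 19.2659 12.9919] k=[59 58 53 53 37 19 10]
t=8: x=[58.7242 57.4019 53.2506 51.2771 36.8974 20.2760 11.3437] k=[57 56 57 53 34 16 7]
t=9: x=[56.5694 55.9275 56.3417 51.3781 34.2004 17.2431 8.2416] k=[55 56 54 53 36 14 12]
t=10: x=[54.6404 55.4020 53.8679 51.2771 35.5990 16.3316 12.6832] k=[57 57 52 50 33 14 13]
t=11: x=[56.6768 56.2431 52.0174 48.3491 32.9012 16.1289 13.6089] k=[60 53 53 46 29 14 11]
t=12: x=[59.1566 53.3051 52.0174 44.8210 29.3017 15.5207 11.7561] k=[61 49 48 47 29 18 12]
t=13: x=[59.6979 49.5518 47.6134 45.1231 29.8018 18.8617 13.0948] k=[60 47 51 43 30 20 12]
t=14: x=[58.5082 48.0996 49.4541 42.3046 30.4018 20.5788 13.3005] k=[60 50 53 41 31 19 14]
t=15: x=[58.8323 50.7999 51.1962 40.9974 30.9018 20.0740 15.0462] k=[60 54 49 43 34 17 16]

4.206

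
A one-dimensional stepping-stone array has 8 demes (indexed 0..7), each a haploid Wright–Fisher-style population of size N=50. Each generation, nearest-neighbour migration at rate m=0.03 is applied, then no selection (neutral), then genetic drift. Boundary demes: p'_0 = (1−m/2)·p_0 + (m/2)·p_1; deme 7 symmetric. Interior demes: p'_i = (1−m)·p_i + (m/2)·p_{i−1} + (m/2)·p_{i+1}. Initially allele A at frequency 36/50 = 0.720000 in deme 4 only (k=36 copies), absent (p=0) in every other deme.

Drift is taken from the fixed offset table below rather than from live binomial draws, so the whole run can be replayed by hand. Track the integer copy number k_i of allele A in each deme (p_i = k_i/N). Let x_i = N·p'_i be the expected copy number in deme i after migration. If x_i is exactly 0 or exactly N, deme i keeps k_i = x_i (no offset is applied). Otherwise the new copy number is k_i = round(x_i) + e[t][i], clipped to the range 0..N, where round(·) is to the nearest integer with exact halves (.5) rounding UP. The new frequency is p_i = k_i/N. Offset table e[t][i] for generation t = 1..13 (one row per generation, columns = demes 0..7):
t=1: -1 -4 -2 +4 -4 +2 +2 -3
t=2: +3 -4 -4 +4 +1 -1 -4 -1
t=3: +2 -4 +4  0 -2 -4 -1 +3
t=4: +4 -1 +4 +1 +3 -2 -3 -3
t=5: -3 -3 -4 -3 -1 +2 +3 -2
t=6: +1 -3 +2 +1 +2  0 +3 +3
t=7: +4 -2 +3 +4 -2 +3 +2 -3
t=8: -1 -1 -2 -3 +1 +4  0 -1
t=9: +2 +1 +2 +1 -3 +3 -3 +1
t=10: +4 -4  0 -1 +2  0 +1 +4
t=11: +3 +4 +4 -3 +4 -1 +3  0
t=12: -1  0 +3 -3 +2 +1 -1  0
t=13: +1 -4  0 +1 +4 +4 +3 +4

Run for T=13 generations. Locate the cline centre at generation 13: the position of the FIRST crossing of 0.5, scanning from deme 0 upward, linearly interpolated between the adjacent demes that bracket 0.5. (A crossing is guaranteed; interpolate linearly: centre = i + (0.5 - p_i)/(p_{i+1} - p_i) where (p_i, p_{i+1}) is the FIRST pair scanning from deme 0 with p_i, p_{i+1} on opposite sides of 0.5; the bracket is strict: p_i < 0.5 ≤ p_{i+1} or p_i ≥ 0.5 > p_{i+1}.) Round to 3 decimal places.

3.741

t=0: k=[0 0 0 0 36 0 0 0]
t=1: x=[0.0000 0.0000 0.0000 0.5400 34.9200 0.5400 0.0000 0.0000] k=[0 0 0 5 31 3 0 0]
t=2: x=[0.0000 0.0000 0.0750 5.3150 30.1900 3.3750 0.0450 0.0000] k=[0 0 0 9 31 2 0 0]
t=3: x=[0.0000 0.0000 0.1350 9.1950 30.2350 2.4050 0.0300 0.0000] k=[0 0 4 9 28 0 0 0]
t=4: x=[0.0000 0.0600 4.0150 9.2100 27.2950 0.4200 0.0000 0.0000] k=[0 0 8 10 30 0 0 0]
t=5: x=[0.0000 0.1200 7.9100 10.2700 29.2500 0.4500 0.0000 0.0000] k=[0 0 4 7 28 2 0 0]
t=6: x=[0.0000 0.0600 3.9850 7.2700 27.2950 2.3600 0.0300 0.0000] k=[0 0 6 8 29 2 3 0]
t=7: x=[0.0000 0.0900 5.9400 8.2850 28.2800 2.4200 2.9400 0.0450] k=[0 0 9 12 26 5 5 0]
t=8: x=[0.0000 0.1350 8.9100 12.1650 25.4750 5.3150 4.9250 0.0750] k=[0 0 7 9 26 9 5 0]
t=9: x=[0.0000 0.1050 6.9250 9.2250 25.4900 9.1950 4.9850 0.0750] k=[0 1 9 10 22 12 2 1]
t=10: x=[0.0150 1.1050 8.8950 10.1650 21.6700 12.0000 2.1350 1.0150] k=[4 0 9 9 24 12 3 5]
t=11: x=[3.9400 0.1950 8.8650 9.2250 23.5950 12.0450 3.1650 4.9700] k=[7 4 13 6 28 11 6 5]
t=12: x=[6.9550 4.1800 12.7600 6.4350 27.4150 11.1800 6.0600 5.0150] k=[6 4 16 3 29 12 5 5]
t=13: x=[5.9700 4.2100 15.6250 3.5850 28.3550 12.1500 5.1050 5.0000] k=[7 0 16 5 32 16 8 9]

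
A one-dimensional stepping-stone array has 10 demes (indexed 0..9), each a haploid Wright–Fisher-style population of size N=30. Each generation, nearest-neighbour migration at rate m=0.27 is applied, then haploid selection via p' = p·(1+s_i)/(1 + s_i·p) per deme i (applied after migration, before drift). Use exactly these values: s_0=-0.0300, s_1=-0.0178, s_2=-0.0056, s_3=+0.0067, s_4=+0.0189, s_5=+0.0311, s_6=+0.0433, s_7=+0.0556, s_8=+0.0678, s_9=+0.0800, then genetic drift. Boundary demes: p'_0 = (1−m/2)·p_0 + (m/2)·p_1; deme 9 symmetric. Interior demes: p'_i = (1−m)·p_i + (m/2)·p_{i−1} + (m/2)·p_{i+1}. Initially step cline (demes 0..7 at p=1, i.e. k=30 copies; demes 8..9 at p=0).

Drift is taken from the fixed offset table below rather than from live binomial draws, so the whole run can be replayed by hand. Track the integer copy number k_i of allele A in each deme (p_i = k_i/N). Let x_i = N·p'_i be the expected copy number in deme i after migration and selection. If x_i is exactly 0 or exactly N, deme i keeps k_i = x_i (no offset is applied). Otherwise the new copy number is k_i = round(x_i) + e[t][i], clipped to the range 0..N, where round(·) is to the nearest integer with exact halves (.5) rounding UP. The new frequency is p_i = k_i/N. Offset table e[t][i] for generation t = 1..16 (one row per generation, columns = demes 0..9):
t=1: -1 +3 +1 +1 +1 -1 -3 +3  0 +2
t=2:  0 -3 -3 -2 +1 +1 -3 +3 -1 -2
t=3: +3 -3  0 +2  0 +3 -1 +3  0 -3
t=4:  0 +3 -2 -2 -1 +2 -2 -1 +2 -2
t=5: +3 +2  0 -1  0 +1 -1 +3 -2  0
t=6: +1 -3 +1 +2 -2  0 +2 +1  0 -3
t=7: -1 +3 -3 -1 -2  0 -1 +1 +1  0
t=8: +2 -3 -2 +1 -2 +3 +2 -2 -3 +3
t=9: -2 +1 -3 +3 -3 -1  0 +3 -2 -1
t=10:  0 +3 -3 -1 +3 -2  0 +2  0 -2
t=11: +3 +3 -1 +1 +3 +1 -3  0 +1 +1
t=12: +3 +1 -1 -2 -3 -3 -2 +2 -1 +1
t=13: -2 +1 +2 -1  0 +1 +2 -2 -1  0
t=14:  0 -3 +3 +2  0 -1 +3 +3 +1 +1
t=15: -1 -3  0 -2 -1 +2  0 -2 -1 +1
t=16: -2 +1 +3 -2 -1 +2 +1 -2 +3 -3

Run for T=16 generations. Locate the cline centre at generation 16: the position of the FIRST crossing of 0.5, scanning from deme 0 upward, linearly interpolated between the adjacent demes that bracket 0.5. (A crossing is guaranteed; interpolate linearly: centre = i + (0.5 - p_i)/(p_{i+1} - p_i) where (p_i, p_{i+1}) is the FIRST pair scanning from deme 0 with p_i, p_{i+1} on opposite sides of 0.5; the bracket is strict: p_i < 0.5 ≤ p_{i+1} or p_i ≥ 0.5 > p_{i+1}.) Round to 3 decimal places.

t=0: k=[30 30 30 30 30 30 30 30 0 0]
t=1: x=[30.0000 30.0000 30.0000 30.0000 30.0000 30.0000 30.0000 26.1358 4.2854 0.0000] k=[30 30 30 30 30 30 30 29 4 0]
t=2: x=[30.0000 30.0000 30.0000 30.0000 30.0000 30.0000 29.8706 25.9532 7.1874 0.5824] k=[30 30 30 30 30 30 27 29 6 0]
t=3: x=[30.0000 30.0000 30.0000 30.0000 30.0000 29.6071 27.7643 25.8234 8.6944 0.8729] k=[30 30 30 30 30 30 27 29 9 0]
t=4: x=[30.0000 30.0000 30.0000 30.0000 30.0000 29.6071 27.7643 26.2127 10.9367 1.3080] k=[30 30 30 30 30 30 26 25 13 0]
t=5: x=[30.0000 30.0000 30.0000 30.0000 30.0000 29.4760 26.5370 23.7858 13.3491 1.8866] k=[30 30 30 30 30 30 26 27 11 2]
t=6: x=[30.0000 30.0000 30.0000 30.0000 30.0000 29.4760 26.7983 24.9368 12.4196 3.4427] k=[30 30 30 30 30 29 29 26 12 0]
t=7: x=[30.0000 30.0000 30.0000 30.0000 29.8675 29.1604 28.6507 24.7534 12.7484 1.7421] k=[30 30 30 30 28 29 28 26 14 2]
t=8: x=[30.0000 30.0000 30.0000 29.7318 28.4330 28.7667 27.9475 24.8837 14.4907 3.8722] k=[30 30 30 30 26 30 30 23 11 7]
t=9: x=[30.0000 30.0000 30.0000 29.4635 27.1290 29.4760 29.0930 22.6299 12.5562 7.9827] k=[30 30 30 30 24 28 29 26 11 7]
t=10: x=[30.0000 30.0000 30.0000 29.1952 25.4231 27.6619 28.5208 24.6230 12.9656 7.9827] k=[30 30 30 28 28 26 29 27 13 6]
t=11: x=[30.0000 30.0000 29.7285 28.2809 27.7690 26.7645 28.3908 25.5876 14.4355 7.3642] k=[30 30 29 29 30 28 25 26 15 8]
t=12: x=[30.0000 29.8626 29.1303 29.1406 29.6024 27.9249 25.6986 24.6230 16.0306 9.4355] k=[30 30 28 27 27 25 24 27 15 10]
t=13: x=[30.0000 29.7252 28.1252 27.1523 26.7842 25.2585 24.7268 25.1973 16.4339 11.2099] k=[30 30 30 26 27 26 27 23 15 11]
t=14: x=[30.0000 30.0000 29.4570 26.6947 26.7842 26.3689 26.4595 22.7613 16.0306 12.0911] k=[30 30 30 29 27 25 29 26 17 13]
t=15: x=[30.0000 30.0000 29.8642 28.8723 27.0502 25.9192 28.1307 25.4045 18.1484 14.1136] k=[30 30 30 27 26 28 28 23 17 15]
t=16: x=[30.0000 30.0000 29.5928 27.2865 26.4638 27.7934 27.4265 23.1551 18.0151 15.8463] k=[30 30 30 25 25 30 28 21 21 13]

8.750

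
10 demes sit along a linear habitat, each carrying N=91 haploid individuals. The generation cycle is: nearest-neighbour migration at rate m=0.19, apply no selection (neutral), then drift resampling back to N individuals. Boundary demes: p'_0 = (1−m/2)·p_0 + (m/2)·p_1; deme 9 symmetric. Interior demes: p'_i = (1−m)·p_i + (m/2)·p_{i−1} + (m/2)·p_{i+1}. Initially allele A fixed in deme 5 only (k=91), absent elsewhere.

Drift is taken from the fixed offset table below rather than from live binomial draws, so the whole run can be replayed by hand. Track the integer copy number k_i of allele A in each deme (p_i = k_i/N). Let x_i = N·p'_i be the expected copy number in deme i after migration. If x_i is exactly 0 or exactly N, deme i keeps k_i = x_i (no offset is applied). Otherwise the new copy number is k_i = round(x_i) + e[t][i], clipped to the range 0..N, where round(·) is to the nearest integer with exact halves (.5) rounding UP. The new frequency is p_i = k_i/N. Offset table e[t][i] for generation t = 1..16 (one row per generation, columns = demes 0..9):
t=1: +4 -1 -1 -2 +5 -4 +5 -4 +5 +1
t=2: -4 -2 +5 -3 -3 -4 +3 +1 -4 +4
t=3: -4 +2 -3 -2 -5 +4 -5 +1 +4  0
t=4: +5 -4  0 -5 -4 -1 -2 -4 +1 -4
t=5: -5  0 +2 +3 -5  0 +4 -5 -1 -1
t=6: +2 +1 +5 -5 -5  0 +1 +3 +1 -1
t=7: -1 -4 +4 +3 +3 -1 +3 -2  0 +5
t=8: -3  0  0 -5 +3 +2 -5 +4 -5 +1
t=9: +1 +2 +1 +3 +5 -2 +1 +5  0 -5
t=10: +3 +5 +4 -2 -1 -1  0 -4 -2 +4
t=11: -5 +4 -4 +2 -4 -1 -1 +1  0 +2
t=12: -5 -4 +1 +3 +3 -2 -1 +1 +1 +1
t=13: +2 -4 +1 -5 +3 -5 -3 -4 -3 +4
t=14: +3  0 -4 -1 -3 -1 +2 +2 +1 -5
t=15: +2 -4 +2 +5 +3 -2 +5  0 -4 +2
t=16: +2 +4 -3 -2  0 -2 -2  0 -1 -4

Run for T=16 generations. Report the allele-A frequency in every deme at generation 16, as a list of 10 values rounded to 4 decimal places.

[0.0989, 0.0549, 0.0220, 0.1099, 0.1648, 0.1099, 0.1648, 0.1099, 0.0110, 0.0220]

t=0: k=[0 0 0 0 0 91 0 0 0 0]
t=1: x=[0.0000 0.0000 0.0000 0.0000 8.6450 73.7100 8.6450 0.0000 0.0000 0.0000] k=[0 0 0 0 14 70 14 0 0 0]
t=2: x=[0.0000 0.0000 0.0000 1.3300 17.9900 59.3600 17.9900 1.3300 0.0000 0.0000] k=[0 0 0 0 15 55 21 2 0 0]
t=3: x=[0.0000 0.0000 0.0000 1.4250 17.3750 47.9700 22.4250 3.6150 0.1900 0.0000] k=[0 0 0 0 12 52 17 5 4 0]
t=4: x=[0.0000 0.0000 0.0000 1.1400 14.6600 44.8750 19.1850 6.0450 3.7150 0.3800] k=[0 0 0 0 11 44 17 2 5 0]
t=5: x=[0.0000 0.0000 0.0000 1.0450 13.0900 38.3000 18.1400 3.7100 4.2400 0.4750] k=[0 0 0 4 8 38 22 0 3 0]
t=6: x=[0.0000 0.0000 0.3800 4.0000 10.4700 33.6300 21.4300 2.3750 2.4300 0.2850] k=[0 0 5 0 5 34 22 5 3 0]
t=7: x=[0.0000 0.4750 4.0500 0.9500 7.2800 30.1050 21.5250 6.4250 2.9050 0.2850] k=[0 0 8 4 10 29 25 4 3 5]
t=8: x=[0.0000 0.7600 6.8600 4.9500 11.2350 26.8150 23.3850 5.9000 3.2850 4.8100] k=[0 1 7 0 14 29 18 10 0 6]
t=9: x=[0.0950 1.4750 5.7650 1.9950 14.0950 26.5300 18.2850 9.8100 1.5200 5.4300] k=[1 3 7 5 19 25 19 15 2 0]
t=10: x=[1.1900 3.1900 6.4300 6.5200 18.2400 23.8600 19.1900 14.1450 3.0450 0.1900] k=[4 8 10 5 17 23 19 10 1 4]
t=11: x=[4.3800 7.8100 9.3350 6.6150 16.4300 22.0500 18.5250 10.0000 2.1400 3.7150] k=[0 12 5 9 12 21 18 11 2 6]
t=12: x=[1.1400 10.1950 6.0450 8.9050 12.5700 19.8600 17.6200 10.8100 3.2350 5.6200] k=[0 6 7 12 16 18 17 12 4 7]
t=13: x=[0.5700 5.5250 7.3800 11.9050 15.8100 17.7150 16.6200 11.7150 5.0450 6.7150] k=[3 2 8 7 19 13 14 8 2 11]
t=14: x=[2.9050 2.6650 7.3350 8.2350 17.2900 13.6650 13.3350 8.0000 3.4250 10.1450] k=[6 3 3 7 14 13 15 10 4 5]
t=15: x=[5.7150 3.2850 3.3800 7.2850 13.2400 13.2850 14.3350 9.9050 4.6650 4.9050] k=[8 0 5 12 16 11 19 10 1 7]
t=16: x=[7.2400 1.2350 5.1900 11.7150 15.1450 12.2350 17.3850 10.0000 2.4250 6.4300] k=[9 5 2 10 15 10 15 10 1 2]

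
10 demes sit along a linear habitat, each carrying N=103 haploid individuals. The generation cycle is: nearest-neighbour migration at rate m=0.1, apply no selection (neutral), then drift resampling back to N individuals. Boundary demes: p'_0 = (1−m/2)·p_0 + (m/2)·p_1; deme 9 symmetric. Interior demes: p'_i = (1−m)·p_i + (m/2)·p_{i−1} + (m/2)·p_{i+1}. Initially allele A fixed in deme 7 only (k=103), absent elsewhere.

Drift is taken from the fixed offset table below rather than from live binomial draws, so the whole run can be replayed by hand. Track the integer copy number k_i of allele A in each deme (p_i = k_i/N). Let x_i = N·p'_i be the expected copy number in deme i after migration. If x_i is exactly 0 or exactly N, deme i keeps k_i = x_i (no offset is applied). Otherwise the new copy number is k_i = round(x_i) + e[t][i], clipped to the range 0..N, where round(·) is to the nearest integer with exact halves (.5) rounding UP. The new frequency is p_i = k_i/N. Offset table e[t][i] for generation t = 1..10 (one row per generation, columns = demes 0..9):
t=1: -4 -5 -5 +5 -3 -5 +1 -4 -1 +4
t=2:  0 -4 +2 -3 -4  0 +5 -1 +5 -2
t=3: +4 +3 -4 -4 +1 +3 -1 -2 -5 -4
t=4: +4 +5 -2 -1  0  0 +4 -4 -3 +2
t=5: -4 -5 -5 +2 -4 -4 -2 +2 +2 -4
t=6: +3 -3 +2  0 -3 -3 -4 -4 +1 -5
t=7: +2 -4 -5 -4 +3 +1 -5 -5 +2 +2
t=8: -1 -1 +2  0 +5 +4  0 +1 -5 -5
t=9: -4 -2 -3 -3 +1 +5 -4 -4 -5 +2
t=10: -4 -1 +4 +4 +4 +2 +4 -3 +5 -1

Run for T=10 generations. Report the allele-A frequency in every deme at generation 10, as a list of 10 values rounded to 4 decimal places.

[0.0000, 0.0000, 0.0000, 0.0388, 0.0971, 0.1359, 0.1748, 0.2816, 0.1650, 0.0194]

t=0: k=[0 0 0 0 0 0 0 103 0 0]
t=1: x=[0.0000 0.0000 0.0000 0.0000 0.0000 0.0000 5.1500 92.7000 5.1500 0.0000] k=[0 0 0 0 0 0 6 89 4 0]
t=2: x=[0.0000 0.0000 0.0000 0.0000 0.0000 0.3000 9.8500 80.6000 8.0500 0.2000] k=[0 0 0 0 0 0 15 80 13 0]
t=3: x=[0.0000 0.0000 0.0000 0.0000 0.0000 0.7500 17.5000 73.4000 15.7000 0.6500] k=[0 0 0 0 0 4 17 71 11 0]
t=4: x=[0.0000 0.0000 0.0000 0.0000 0.2000 4.4500 19.0500 65.3000 13.4500 0.5500] k=[0 0 0 0 0 4 23 61 10 3]
t=5: x=[0.0000 0.0000 0.0000 0.0000 0.2000 4.7500 23.9500 56.5500 12.2000 3.3500] k=[0 0 0 0 0 1 22 59 14 0]
t=6: x=[0.0000 0.0000 0.0000 0.0000 0.0500 2.0000 22.8000 54.9000 15.5500 0.7000] k=[0 0 0 0 0 0 19 51 17 0]
t=7: x=[0.0000 0.0000 0.0000 0.0000 0.0000 0.9500 19.6500 47.7000 17.8500 0.8500] k=[0 0 0 0 0 2 15 43 20 3]
t=8: x=[0.0000 0.0000 0.0000 0.0000 0.1000 2.5500 15.7500 40.4500 20.3000 3.8500] k=[0 0 0 0 5 7 16 41 15 0]
t=9: x=[0.0000 0.0000 0.0000 0.2500 4.8500 7.3500 16.8000 38.4500 15.5500 0.7500] k=[0 0 0 0 6 12 13 34 11 3]
t=10: x=[0.0000 0.0000 0.0000 0.3000 6.0000 11.7500 14.0000 31.8000 11.7500 3.4000] k=[0 0 0 4 10 14 18 29 17 2]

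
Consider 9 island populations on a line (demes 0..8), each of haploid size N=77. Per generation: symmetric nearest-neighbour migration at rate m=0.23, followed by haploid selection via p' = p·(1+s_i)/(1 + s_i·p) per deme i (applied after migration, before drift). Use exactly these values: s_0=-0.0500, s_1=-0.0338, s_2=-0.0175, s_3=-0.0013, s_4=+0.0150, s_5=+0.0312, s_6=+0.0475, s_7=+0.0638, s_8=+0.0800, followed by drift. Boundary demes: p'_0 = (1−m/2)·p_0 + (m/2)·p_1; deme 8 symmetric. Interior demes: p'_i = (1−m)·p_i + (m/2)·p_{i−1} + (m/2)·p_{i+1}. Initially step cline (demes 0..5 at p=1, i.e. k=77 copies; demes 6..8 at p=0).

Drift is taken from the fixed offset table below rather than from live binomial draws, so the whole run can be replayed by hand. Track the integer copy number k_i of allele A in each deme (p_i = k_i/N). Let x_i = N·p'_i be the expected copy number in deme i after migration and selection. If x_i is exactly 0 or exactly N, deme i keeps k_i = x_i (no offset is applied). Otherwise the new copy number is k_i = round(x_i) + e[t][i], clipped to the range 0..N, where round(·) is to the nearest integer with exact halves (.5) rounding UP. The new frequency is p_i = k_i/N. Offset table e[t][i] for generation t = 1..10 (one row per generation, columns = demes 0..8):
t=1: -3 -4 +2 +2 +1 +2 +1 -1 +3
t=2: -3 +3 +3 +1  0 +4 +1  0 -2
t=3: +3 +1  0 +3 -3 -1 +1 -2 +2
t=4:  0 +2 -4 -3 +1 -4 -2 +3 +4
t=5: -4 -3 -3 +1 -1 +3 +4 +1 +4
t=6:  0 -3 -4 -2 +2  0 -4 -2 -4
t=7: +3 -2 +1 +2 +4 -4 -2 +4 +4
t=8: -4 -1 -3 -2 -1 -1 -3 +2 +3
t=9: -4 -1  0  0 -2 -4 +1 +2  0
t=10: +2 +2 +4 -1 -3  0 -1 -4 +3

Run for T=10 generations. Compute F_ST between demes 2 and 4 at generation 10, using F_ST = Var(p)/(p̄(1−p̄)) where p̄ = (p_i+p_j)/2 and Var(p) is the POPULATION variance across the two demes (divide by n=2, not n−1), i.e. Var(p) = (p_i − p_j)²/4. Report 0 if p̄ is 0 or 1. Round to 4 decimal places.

0.0537

t=0: k=[77 77 77 77 77 77 0 0 0]
t=1: x=[77.0000 77.0000 77.0000 77.0000 77.0000 68.3829 9.2252 0.0000 0.0000] k=[77 77 77 77 77 70 10 0 0]
t=2: x=[77.0000 77.0000 77.0000 77.0000 76.2068 64.2355 16.3394 1.2222 0.0000] k=[77 77 77 77 76 68 17 1 0]
t=3: x=[77.0000 77.0000 77.0000 76.8849 75.2211 63.4024 21.7417 2.8923 0.1242] k=[77 77 77 77 72 62 23 1 2]
t=4: x=[77.0000 77.0000 77.0000 76.4243 71.5015 59.0907 25.7441 3.8659 2.0318] k=[77 77 77 73 73 55 24 7 6]
t=5: x=[77.0000 77.0000 76.5319 73.4556 71.0127 54.0036 26.4093 9.3356 6.5625] k=[77 77 74 74 70 57 30 10 11]
t=6: x=[77.0000 76.6430 74.2994 73.5357 69.0715 55.8644 31.6665 13.0726 11.6243] k=[77 74 70 72 71 56 28 11 8]
t=7: x=[76.6369 73.7806 70.5870 71.6485 69.4915 54.9911 30.1115 13.2758 8.9351] k=[77 72 72 74 73 51 28 17 13]
t=8: x=[76.3950 72.4294 72.1504 73.6508 70.6720 51.4126 30.2277 18.6656 14.3363] k=[72 71 69 72 70 50 27 21 17]
t=9: x=[71.6345 70.6886 69.4557 71.4183 68.0485 50.1943 29.7981 22.1941 18.5208] k=[68 70 69 71 66 46 31 24 19]
t=10: x=[67.8234 69.4233 69.2224 70.1869 64.4324 47.1385 32.7905 25.2686 20.7196] k=[70 71 73 69 61 47 32 21 24]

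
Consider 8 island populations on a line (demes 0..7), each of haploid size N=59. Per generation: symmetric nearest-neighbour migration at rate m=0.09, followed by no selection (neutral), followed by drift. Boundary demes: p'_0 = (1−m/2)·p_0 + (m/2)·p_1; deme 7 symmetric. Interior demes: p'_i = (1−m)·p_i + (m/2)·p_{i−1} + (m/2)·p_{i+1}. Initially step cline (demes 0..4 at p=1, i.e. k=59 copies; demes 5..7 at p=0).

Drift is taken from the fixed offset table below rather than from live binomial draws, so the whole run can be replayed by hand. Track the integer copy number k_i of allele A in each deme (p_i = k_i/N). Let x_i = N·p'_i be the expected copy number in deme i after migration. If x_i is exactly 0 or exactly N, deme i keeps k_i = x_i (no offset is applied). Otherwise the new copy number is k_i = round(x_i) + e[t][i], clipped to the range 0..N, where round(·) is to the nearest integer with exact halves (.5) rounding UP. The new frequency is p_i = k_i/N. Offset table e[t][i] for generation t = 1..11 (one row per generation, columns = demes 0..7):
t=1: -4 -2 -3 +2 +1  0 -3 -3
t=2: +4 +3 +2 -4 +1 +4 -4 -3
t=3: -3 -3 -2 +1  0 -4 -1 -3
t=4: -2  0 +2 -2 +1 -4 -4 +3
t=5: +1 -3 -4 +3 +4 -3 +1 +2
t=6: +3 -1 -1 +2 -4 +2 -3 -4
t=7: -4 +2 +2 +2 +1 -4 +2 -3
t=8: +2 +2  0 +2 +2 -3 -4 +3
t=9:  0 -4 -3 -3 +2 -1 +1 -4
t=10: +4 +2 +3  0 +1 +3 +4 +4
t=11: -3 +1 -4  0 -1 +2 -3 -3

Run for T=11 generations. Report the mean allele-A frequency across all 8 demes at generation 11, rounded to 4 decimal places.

0.5996

t=0: k=[59 59 59 59 59 0 0 0]
t=1: x=[59.0000 59.0000 59.0000 59.0000 56.3450 2.6550 0.0000 0.0000] k=[59 59 59 59 57 3 0 0]
t=2: x=[59.0000 59.0000 59.0000 58.9100 54.6600 5.2950 0.1350 0.0000] k=[59 59 59 55 56 9 0 0]
t=3: x=[59.0000 59.0000 58.8200 55.2250 53.8400 10.7100 0.4050 0.0000] k=[59 59 57 56 54 7 0 0]
t=4: x=[59.0000 58.9100 57.0450 55.9550 51.9750 8.8000 0.3150 0.0000] k=[59 59 59 54 53 5 0 0]
t=5: x=[59.0000 59.0000 58.7750 54.1800 50.8850 6.9350 0.2250 0.0000] k=[59 59 55 57 55 4 1 0]
t=6: x=[59.0000 58.8200 55.2700 56.8200 52.7950 6.1600 1.0900 0.0450] k=[59 58 54 59 49 8 0 0]
t=7: x=[58.9550 57.8650 54.4050 58.3250 47.6050 9.4850 0.3600 0.0000] k=[55 59 56 59 49 5 2 0]
t=8: x=[55.1800 58.6850 56.2700 58.4150 47.4700 6.8450 2.0450 0.0900] k=[57 59 56 59 49 4 0 3]
t=9: x=[57.0900 58.7750 56.2700 58.4150 47.4250 5.8450 0.3150 2.8650] k=[57 55 53 55 49 5 1 0]
t=10: x=[56.9100 55.0000 53.1800 54.6400 47.2900 6.8000 1.1350 0.0450] k=[59 57 56 55 48 10 5 4]
t=11: x=[58.9100 57.0450 56.0000 54.7300 46.6050 11.4850 5.1800 4.0450] k=[56 58 52 55 46 13 2 1]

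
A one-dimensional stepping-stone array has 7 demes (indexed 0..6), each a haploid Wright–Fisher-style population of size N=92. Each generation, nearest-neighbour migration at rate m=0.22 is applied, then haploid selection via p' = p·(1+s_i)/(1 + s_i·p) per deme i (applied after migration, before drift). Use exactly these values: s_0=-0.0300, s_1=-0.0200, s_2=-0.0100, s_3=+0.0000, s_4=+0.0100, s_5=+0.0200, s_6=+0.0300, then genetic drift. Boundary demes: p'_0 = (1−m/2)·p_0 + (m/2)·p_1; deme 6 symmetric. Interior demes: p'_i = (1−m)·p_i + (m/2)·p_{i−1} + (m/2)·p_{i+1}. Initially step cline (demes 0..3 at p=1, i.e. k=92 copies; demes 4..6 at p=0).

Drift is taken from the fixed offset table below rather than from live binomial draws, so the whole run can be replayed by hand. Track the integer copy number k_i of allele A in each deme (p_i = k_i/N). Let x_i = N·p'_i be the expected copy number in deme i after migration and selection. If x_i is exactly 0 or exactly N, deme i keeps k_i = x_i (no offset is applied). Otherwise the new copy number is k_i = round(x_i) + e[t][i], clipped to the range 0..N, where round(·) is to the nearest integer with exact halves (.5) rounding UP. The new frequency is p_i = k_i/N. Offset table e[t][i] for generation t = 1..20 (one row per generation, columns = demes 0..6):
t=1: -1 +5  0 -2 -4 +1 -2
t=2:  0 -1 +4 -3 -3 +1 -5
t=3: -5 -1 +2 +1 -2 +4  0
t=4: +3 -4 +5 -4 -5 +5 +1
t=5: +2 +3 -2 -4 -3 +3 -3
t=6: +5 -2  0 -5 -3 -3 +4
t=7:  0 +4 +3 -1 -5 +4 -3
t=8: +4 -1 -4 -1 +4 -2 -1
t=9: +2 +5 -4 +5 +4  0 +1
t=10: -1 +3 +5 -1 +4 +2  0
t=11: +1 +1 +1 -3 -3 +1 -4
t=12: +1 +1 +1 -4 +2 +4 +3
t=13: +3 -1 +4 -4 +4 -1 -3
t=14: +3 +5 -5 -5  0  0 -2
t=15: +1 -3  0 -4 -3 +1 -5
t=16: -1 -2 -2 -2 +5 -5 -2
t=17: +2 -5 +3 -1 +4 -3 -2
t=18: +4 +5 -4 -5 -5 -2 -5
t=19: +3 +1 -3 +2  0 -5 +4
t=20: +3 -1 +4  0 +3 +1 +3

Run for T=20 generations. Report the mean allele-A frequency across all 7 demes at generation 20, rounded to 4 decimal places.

0.5217

t=0: k=[92 92 92 92 0 0 0]
t=1: x=[92.0000 92.0000 92.0000 81.8800 10.2100 0.0000 0.0000] k=[92 92 92 80 6 0 0]
t=2: x=[92.0000 92.0000 90.6669 73.1800 13.5949 0.6731 0.0000] k=[92 92 92 70 11 2 0]
t=3: x=[92.0000 92.0000 89.5562 65.9300 16.6352 2.8237 0.2266] k=[92 92 92 67 15 7 0]
t=4: x=[92.0000 92.0000 89.2231 64.0300 19.9953 7.2410 0.7929] k=[92 92 92 60 15 12 2]
t=5: x=[92.0000 92.0000 88.4458 58.5700 19.7740 11.4267 3.1898] k=[92 92 86 55 17 14 0]
t=6: x=[92.0000 91.3266 83.1701 54.2300 21.0109 13.0096 1.5854] k=[92 89 83 49 18 10 6]
t=7: x=[91.6598 88.6045 79.8141 49.3300 20.6891 10.6247 6.6193] k=[92 92 83 48 16 15 4]
t=8: x=[92.0000 90.9900 80.0358 48.3300 19.5628 14.1353 5.3572] k=[92 90 76 47 24 12 4]
t=9: x=[91.7732 88.6147 74.2062 47.6600 25.3925 12.6546 5.0184] k=[92 92 70 53 29 13 6]
t=10: x=[92.0000 89.5319 70.3842 52.2300 30.0811 14.2265 6.9577] k=[92 92 75 51 34 16 7]
t=11: x=[92.0000 90.0926 74.0855 51.7700 34.1033 17.2660 8.2083] k=[92 91 75 49 31 18 4]
t=12: x=[91.8866 89.2975 73.7534 49.8800 31.7566 18.1771 5.6959] k=[92 90 75 46 34 22 9]
t=13: x=[91.7732 88.5027 73.3108 47.8700 34.2136 22.2221 10.7065] k=[92 88 77 44 38 21 8]
t=14: x=[91.5465 87.1378 74.4376 46.9700 37.0099 21.7673 9.6831] k=[92 92 69 42 37 22 8]
t=15: x=[92.0000 89.4198 68.3840 44.4200 36.1181 22.4443 9.7957] k=[92 86 68 40 33 23 5]
t=16: x=[91.3197 84.5427 66.7161 42.3100 32.8799 22.4544 7.1731] k=[90 83 65 40 38 17 5]
t=17: x=[89.1470 81.6052 64.0348 42.5300 36.1281 18.2783 6.4962] k=[91 77 67 42 40 15 4]
t=18: x=[89.3837 77.1907 65.1593 44.5300 37.6912 16.8104 5.3572] k=[92 82 61 40 33 15 0]
t=19: x=[90.8664 80.5896 60.7931 41.5400 31.9973 15.5847 1.6986] k=[92 82 58 44 32 11 6]
t=20: x=[90.8664 80.2546 58.8873 44.2200 31.2149 12.9792 6.7321] k=[92 79 63 44 34 14 10]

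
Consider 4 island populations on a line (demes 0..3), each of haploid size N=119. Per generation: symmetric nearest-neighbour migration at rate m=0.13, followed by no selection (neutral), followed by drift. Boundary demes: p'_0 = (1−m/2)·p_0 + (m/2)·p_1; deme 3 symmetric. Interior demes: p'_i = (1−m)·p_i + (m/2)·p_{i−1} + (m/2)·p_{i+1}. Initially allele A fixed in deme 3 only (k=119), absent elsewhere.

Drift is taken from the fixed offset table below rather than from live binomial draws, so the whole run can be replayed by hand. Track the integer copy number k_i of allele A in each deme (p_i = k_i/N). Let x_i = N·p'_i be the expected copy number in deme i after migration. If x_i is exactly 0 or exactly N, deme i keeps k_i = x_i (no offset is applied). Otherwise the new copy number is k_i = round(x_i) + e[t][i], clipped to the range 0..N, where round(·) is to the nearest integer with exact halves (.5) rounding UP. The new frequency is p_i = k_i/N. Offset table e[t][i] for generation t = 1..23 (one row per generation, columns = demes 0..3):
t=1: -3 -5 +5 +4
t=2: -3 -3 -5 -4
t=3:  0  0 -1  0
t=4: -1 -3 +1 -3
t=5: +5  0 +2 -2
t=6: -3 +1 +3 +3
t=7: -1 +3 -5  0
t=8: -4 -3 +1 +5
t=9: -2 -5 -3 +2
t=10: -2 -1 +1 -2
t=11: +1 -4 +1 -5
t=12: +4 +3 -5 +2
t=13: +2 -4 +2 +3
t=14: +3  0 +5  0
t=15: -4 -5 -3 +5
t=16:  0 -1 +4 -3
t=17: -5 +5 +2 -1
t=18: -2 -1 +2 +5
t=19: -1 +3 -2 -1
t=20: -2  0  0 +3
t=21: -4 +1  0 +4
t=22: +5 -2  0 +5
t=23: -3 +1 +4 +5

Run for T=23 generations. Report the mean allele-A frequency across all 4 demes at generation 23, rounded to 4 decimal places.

0.2920

t=0: k=[0 0 0 119]
t=1: x=[0.0000 0.0000 7.7350 111.2650] k=[0 0 13 115]
t=2: x=[0.0000 0.8450 18.7850 108.3700] k=[0 0 14 104]
t=3: x=[0.0000 0.9100 18.9400 98.1500] k=[0 1 18 98]
t=4: x=[0.0650 2.0400 22.0950 92.8000] k=[0 0 23 90]
t=5: x=[0.0000 1.4950 25.8600 85.6450] k=[0 1 28 84]
t=6: x=[0.0650 2.6900 29.8850 80.3600] k=[0 4 33 83]
t=7: x=[0.2600 5.6250 34.3650 79.7500] k=[0 9 29 80]
t=8: x=[0.5850 9.7150 31.0150 76.6850] k=[0 7 32 82]
t=9: x=[0.4550 8.1700 33.6250 78.7500] k=[0 3 31 81]
t=10: x=[0.1950 4.6250 32.4300 77.7500] k=[0 4 33 76]
t=11: x=[0.2600 5.6250 33.9100 73.2050] k=[1 2 35 68]
t=12: x=[1.0650 4.0800 35.0000 65.8550] k=[5 7 30 68]
t=13: x=[5.1300 8.3650 30.9750 65.5300] k=[7 4 33 69]
t=14: x=[6.8050 6.0800 33.4550 66.6600] k=[10 6 38 67]
t=15: x=[9.7400 8.3400 37.8050 65.1150] k=[6 3 35 70]
t=16: x=[5.8050 5.2750 35.1950 67.7250] k=[6 4 39 65]
t=17: x=[5.8700 6.4050 38.4150 63.3100] k=[1 11 40 62]
t=18: x=[1.6500 12.2350 39.5450 60.5700] k=[0 11 42 66]
t=19: x=[0.7150 12.3000 41.5450 64.4400] k=[0 15 40 63]
t=20: x=[0.9750 15.6500 39.8700 61.5050] k=[0 16 40 65]
t=21: x=[1.0400 16.5200 40.0650 63.3750] k=[0 18 40 67]
t=22: x=[1.1700 18.2600 40.3250 65.2450] k=[6 16 40 70]
t=23: x=[6.6500 16.9100 40.3900 68.0500] k=[4 18 44 73]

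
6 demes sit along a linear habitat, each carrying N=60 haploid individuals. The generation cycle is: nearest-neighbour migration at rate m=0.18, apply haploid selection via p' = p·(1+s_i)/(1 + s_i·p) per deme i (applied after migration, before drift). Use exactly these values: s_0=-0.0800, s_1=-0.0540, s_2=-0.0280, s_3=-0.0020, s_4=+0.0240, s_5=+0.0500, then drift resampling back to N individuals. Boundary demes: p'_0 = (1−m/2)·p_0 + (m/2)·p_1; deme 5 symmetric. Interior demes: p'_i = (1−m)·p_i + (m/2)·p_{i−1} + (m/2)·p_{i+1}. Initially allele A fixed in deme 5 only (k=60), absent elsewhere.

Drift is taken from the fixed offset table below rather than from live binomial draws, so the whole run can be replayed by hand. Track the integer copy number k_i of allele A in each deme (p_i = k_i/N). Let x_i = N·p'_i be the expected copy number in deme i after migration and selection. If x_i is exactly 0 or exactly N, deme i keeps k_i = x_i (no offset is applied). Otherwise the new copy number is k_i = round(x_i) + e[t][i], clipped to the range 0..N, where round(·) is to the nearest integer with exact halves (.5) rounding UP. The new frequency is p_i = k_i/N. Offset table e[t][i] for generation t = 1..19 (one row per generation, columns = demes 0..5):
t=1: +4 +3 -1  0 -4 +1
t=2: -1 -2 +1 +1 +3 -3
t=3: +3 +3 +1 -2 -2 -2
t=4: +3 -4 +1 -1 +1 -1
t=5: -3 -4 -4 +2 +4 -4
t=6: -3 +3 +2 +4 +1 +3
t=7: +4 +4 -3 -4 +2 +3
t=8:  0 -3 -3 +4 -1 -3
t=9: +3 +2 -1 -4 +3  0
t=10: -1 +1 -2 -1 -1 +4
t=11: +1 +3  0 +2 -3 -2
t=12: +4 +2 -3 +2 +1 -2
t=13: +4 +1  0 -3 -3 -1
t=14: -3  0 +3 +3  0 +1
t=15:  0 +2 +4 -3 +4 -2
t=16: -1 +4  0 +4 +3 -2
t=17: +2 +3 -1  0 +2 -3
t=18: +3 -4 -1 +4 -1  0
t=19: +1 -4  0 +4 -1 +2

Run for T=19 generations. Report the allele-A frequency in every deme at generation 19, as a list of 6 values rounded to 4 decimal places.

t=0: k=[0 0 0 0 0 60]
t=1: x=[0.0000 0.0000 0.0000 0.0000 5.5177 54.8350] k=[0 0 0 0 2 56]
t=2: x=[0.0000 0.0000 0.0000 0.1796 6.8221 51.5022] k=[0 0 0 1 10 49]
t=3: x=[0.0000 0.0000 0.0875 1.7167 12.9391 46.0200] k=[0 0 1 0 11 44]
t=4: x=[0.0000 0.0851 0.7973 1.0779 13.2229 41.6572] k=[0 0 2 0 14 41]
t=5: x=[0.0000 0.1703 1.5953 1.4372 15.4404 39.2373] k=[0 0 0 3 19 35]
t=6: x=[0.0000 0.0000 0.2625 4.1622 19.3092 34.2793] k=[0 0 2 8 20 37]
t=7: x=[0.0000 0.1703 2.2964 8.5253 20.7709 36.1742] k=[0 4 0 5 23 39]
t=8: x=[0.3314 3.1121 0.7876 6.1589 23.1563 38.2411] k=[0 0 0 10 22 35]
t=9: x=[0.0000 0.0000 0.8752 10.1631 22.4220 34.5475] k=[0 0 0 6 25 35]
t=10: x=[0.0000 0.0000 0.5250 7.1574 24.5332 34.8157] k=[0 0 0 6 24 39]
t=11: x=[0.0000 0.0000 0.5250 7.0675 24.0710 38.3299] k=[0 0 1 9 21 36]
t=12: x=[0.0000 0.0851 1.5856 9.3442 21.5967 35.3614] k=[0 2 0 11 23 33]
t=13: x=[0.1656 1.5537 1.1379 11.0719 23.1563 32.8269] k=[4 3 1 8 20 32]
t=14: x=[3.6161 2.7601 1.7608 8.4355 20.3175 31.6505] k=[1 3 5 11 20 33]
t=15: x=[1.0873 2.8457 5.2230 11.2517 20.6802 32.5579] k=[1 5 9 8 25 31]
t=16: x=[1.2535 4.7514 8.3439 9.6038 24.3524 31.1913] k=[0 9 8 14 27 29]
t=17: x=[0.7460 7.7189 8.4223 14.6079 26.3600 29.5513] k=[3 11 7 15 28 27]
t=18: x=[3.4395 9.4689 7.8835 15.4270 27.0920 27.8165] k=[6 5 7 19 26 28]
t=19: x=[5.4804 5.0092 7.7072 18.5244 25.8985 28.5491] k=[6 1 8 23 25 31]

[0.1000, 0.0167, 0.1333, 0.3833, 0.4167, 0.5167]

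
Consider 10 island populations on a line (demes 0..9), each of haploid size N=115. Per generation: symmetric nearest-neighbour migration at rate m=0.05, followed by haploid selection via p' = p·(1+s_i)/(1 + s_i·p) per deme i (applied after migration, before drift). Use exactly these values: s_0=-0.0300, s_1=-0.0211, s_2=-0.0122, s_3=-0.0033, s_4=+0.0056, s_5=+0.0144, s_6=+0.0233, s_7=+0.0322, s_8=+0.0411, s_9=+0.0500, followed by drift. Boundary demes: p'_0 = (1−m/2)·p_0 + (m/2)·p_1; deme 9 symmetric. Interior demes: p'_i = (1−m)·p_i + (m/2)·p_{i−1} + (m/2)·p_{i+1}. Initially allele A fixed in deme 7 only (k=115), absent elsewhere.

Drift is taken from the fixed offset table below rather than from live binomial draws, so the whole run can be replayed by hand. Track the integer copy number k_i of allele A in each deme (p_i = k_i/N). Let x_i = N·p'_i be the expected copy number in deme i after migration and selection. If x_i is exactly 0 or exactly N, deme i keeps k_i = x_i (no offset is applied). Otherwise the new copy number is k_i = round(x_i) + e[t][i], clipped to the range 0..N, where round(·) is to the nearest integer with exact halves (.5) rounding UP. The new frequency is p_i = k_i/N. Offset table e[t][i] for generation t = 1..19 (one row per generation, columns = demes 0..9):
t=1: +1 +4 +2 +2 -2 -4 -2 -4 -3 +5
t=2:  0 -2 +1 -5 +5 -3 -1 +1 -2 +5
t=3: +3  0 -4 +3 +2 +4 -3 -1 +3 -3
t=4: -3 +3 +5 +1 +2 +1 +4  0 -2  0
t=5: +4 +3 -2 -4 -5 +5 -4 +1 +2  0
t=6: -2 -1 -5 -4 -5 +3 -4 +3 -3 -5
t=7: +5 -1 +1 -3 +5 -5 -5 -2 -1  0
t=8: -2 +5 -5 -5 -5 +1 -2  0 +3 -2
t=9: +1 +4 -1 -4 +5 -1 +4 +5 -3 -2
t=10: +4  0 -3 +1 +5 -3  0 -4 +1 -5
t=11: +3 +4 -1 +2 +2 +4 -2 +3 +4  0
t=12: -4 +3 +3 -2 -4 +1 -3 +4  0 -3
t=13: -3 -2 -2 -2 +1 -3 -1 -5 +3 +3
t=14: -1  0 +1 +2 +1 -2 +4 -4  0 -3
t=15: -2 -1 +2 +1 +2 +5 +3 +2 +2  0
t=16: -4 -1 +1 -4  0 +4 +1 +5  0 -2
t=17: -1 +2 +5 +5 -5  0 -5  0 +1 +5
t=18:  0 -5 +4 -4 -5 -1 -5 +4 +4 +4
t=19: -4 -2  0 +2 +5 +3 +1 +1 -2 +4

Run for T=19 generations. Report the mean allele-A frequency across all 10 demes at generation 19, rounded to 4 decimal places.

0.1643

t=0: k=[0 0 0 0 0 0 0 115 0 0]
t=1: x=[0.0000 0.0000 0.0000 0.0000 0.0000 0.0000 2.9403 109.4207 2.9901 0.0000] k=[0 0 0 0 0 0 1 105 0 0]
t=2: x=[0.0000 0.0000 0.0000 0.0000 0.0000 0.0254 3.6556 100.1888 2.7303 0.0000] k=[0 0 0 0 0 0 3 101 1 0]
t=3: x=[0.0000 0.0000 0.0000 0.0000 0.0000 0.0761 5.4943 96.5463 3.6133 0.0262] k=[0 0 0 0 0 4 2 96 7 0]
t=4: x=[0.0000 0.0000 0.0000 0.0000 0.1006 3.9036 4.4985 92.0134 9.3916 0.1837] k=[0 0 0 0 2 5 8 92 7 0]
t=5: x=[0.0000 0.0000 0.0000 0.0498 2.0361 5.0688 10.2378 88.4281 9.2881 0.1837] k=[0 0 0 0 0 10 6 89 11 0]
t=6: x=[0.0000 0.0000 0.0000 0.0000 0.2514 9.7771 8.3516 85.6728 13.1364 0.2887] k=[0 0 0 0 0 13 4 89 10 0]
t=7: x=[0.0000 0.0000 0.0000 0.0000 0.3268 12.6096 6.4896 85.5989 12.1560 0.2625] k=[0 0 0 0 5 8 1 84 11 0]
t=8: x=[0.0000 0.0000 0.0000 0.1246 4.9765 7.8540 3.3235 80.8656 13.0075 0.2887] k=[0 0 0 0 0 9 1 81 16 0]
t=9: x=[0.0000 0.0000 0.0000 0.0000 0.2263 8.6892 3.2724 78.1729 17.8232 0.4199] k=[0 0 0 0 5 8 7 83 15 0]
t=10: x=[0.0000 0.0000 0.0000 0.1246 4.9765 8.0058 9.1165 80.1742 16.8974 0.3937] k=[0 0 0 1 10 5 9 76 18 0]
t=11: x=[0.0000 0.0000 0.0247 1.1961 9.6995 5.2968 10.7983 73.7174 19.6475 0.4724] k=[0 0 0 3 12 9 9 77 24 0]
t=12: x=[0.0000 0.0000 0.0741 3.1399 11.7588 9.1952 10.9256 74.8075 25.5157 0.6298] k=[0 0 3 1 8 10 8 79 26 0]
t=13: x=[0.0000 0.0734 2.8408 1.2210 7.9161 10.0301 10.0339 76.7137 27.5091 0.6823] k=[0 0 1 0 9 7 9 72 31 4]
t=14: x=[0.0000 0.0245 0.9385 0.2492 8.7701 7.1958 10.7473 70.2692 32.2768 4.8988] k=[0 0 2 2 10 5 15 66 32 2]
t=15: x=[0.0000 0.0489 1.9266 2.1929 9.7246 5.4487 16.3453 64.7733 33.0403 2.8841] k=[0 0 4 3 12 10 19 67 35 3]
t=16: x=[0.0000 0.0979 3.8293 3.2396 11.7839 10.4096 20.3580 65.8937 35.9883 3.9834] k=[0 0 5 0 12 14 21 71 36 2]
t=17: x=[0.0000 0.1224 4.6944 0.4236 11.8090 14.3031 22.4888 69.7477 37.0289 2.9888] k=[0 2 10 5 7 14 17 70 38 8]
t=18: x=[0.0485 2.1055 9.5668 5.1587 7.1624 14.0757 18.6064 68.7539 39.0824 9.1527] k=[0 0 14 1 2 13 14 73 43 13]
t=19: x=[0.0000 0.3426 13.1811 1.3456 2.2624 12.9130 15.7606 71.6344 44.0897 14.3517] k=[0 0 13 3 7 16 17 73 42 18]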